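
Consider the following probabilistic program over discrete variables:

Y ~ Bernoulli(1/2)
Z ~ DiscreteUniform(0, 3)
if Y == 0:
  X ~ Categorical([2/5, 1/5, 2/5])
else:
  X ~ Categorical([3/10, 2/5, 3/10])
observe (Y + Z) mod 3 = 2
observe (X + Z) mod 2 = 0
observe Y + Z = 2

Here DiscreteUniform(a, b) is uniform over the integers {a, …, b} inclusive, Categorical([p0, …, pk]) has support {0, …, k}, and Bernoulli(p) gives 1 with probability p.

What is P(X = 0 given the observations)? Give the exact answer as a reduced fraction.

P(X = 0 | obs) = 1/3

Enumerate traces; 3 have nonzero weight after conditioning:
  (Y=0, Z=2, X=0) weight 1/20
  (Y=0, Z=2, X=2) weight 1/20
  (Y=1, Z=1, X=1) weight 1/20
Group by X:
  weight(X=0) = 1/20
  weight(X=1) = 1/20
  weight(X=2) = 1/20
Total weight = 1/20 + 1/20 + 1/20 = 3/20
P(X=0 | obs) = 1/20 / 3/20 = 1/3
P(X=1 | obs) = 1/20 / 3/20 = 1/3
P(X=2 | obs) = 1/20 / 3/20 = 1/3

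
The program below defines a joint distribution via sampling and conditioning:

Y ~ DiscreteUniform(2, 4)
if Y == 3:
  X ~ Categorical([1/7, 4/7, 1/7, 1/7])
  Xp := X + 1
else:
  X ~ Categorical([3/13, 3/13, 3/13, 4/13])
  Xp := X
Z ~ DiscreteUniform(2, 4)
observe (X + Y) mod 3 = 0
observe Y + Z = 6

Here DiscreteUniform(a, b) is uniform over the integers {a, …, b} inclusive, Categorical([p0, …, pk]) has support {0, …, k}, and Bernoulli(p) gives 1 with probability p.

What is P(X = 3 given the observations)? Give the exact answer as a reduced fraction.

P(X = 3 | obs) = 13/68

Enumerate traces; 4 have nonzero weight after conditioning:
  (Y=2, X=1, Z=4) weight 1/39
  (Y=3, X=0, Z=3) weight 1/63
  (Y=3, X=3, Z=3) weight 1/63
  (Y=4, X=2, Z=2) weight 1/39
Group by X:
  weight(X=0) = 1/63
  weight(X=1) = 1/39
  weight(X=2) = 1/39
  weight(X=3) = 1/63
Total weight = 1/63 + 1/39 + 1/39 + 1/63 = 68/819
P(X=0 | obs) = 1/63 / 68/819 = 13/68
P(X=1 | obs) = 1/39 / 68/819 = 21/68
P(X=2 | obs) = 1/39 / 68/819 = 21/68
P(X=3 | obs) = 1/63 / 68/819 = 13/68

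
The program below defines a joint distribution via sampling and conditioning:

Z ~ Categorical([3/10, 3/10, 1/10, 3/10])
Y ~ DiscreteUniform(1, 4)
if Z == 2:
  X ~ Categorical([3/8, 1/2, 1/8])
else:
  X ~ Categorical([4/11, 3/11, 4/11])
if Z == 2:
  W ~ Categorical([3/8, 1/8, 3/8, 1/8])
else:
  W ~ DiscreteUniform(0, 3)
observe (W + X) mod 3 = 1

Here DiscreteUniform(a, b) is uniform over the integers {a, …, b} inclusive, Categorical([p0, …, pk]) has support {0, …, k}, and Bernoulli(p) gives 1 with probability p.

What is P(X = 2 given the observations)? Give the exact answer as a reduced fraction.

P(X = 2 | obs) = 609/2258

Enumerate traces; 64 have nonzero weight after conditioning:
  (Z=0, Y=1, X=0, W=1) weight 3/440
  (Z=0, Y=1, X=1, W=0) weight 9/1760
  (Z=0, Y=1, X=1, W=3) weight 9/1760
  (Z=0, Y=1, X=2, W=2) weight 3/440
  (Z=0, Y=2, X=0, W=1) weight 3/440
  (Z=0, Y=2, X=1, W=0) weight 9/1760
  (Z=0, Y=2, X=1, W=3) weight 9/1760
  (Z=0, Y=2, X=2, W=2) weight 3/440
  … 56 more
Group by X:
  weight(X=0) = 609/7040
  weight(X=1) = 13/88
  weight(X=2) = 609/7040
Total weight = 609/7040 + 13/88 + 609/7040 = 1129/3520
P(X=0 | obs) = 609/7040 / 1129/3520 = 609/2258
P(X=1 | obs) = 13/88 / 1129/3520 = 520/1129
P(X=2 | obs) = 609/7040 / 1129/3520 = 609/2258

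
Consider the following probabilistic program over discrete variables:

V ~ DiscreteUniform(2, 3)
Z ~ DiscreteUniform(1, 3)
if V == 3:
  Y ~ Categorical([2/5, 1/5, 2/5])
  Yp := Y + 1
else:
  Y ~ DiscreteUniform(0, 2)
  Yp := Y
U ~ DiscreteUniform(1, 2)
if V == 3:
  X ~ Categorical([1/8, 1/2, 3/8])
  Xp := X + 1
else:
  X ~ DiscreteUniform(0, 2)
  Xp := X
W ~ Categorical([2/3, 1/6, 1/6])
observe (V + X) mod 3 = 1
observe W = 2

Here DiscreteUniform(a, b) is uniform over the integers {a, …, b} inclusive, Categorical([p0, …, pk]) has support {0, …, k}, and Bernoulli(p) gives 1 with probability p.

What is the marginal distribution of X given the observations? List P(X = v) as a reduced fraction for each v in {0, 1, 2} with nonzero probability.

Enumerate traces; 36 have nonzero weight after conditioning:
  (V=2, Z=1, Y=0, U=1, X=2, W=2) weight 1/648
  (V=2, Z=1, Y=0, U=2, X=2, W=2) weight 1/648
  (V=2, Z=1, Y=1, U=1, X=2, W=2) weight 1/648
  (V=2, Z=1, Y=1, U=2, X=2, W=2) weight 1/648
  (V=2, Z=1, Y=2, U=1, X=2, W=2) weight 1/648
  (V=2, Z=1, Y=2, U=2, X=2, W=2) weight 1/648
  (V=2, Z=2, Y=0, U=1, X=2, W=2) weight 1/648
  (V=2, Z=2, Y=0, U=2, X=2, W=2) weight 1/648
  (V=3, Z=1, Y=0, U=1, X=1, W=2) weight 1/360
  … 27 more
Group by X:
  weight(X=1) = 1/24
  weight(X=2) = 1/36
Total weight = 1/24 + 1/36 = 5/72
P(X=1 | obs) = 1/24 / 5/72 = 3/5
P(X=2 | obs) = 1/36 / 5/72 = 2/5

P(X=1) = 3/5, P(X=2) = 2/5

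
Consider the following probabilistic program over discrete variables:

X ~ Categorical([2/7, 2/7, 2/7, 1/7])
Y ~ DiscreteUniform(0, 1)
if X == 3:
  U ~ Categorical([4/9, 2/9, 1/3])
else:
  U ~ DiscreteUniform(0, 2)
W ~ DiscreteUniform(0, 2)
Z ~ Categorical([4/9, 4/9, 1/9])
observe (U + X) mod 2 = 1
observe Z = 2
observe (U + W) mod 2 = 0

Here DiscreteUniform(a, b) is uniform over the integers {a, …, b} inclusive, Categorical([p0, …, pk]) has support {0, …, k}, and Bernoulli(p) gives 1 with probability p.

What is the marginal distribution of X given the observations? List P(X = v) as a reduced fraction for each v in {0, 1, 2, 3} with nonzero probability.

Enumerate traces; 20 have nonzero weight after conditioning:
  (X=0, Y=0, U=1, W=1, Z=2) weight 1/567
  (X=0, Y=1, U=1, W=1, Z=2) weight 1/567
  (X=1, Y=0, U=0, W=0, Z=2) weight 1/567
  (X=1, Y=0, U=0, W=2, Z=2) weight 1/567
  (X=1, Y=0, U=2, W=0, Z=2) weight 1/567
  (X=1, Y=0, U=2, W=2, Z=2) weight 1/567
  (X=1, Y=1, U=0, W=0, Z=2) weight 1/567
  (X=1, Y=1, U=0, W=2, Z=2) weight 1/567
  (X=2, Y=0, U=1, W=1, Z=2) weight 1/567
  (X=3, Y=0, U=0, W=0, Z=2) weight 2/1701
  … 10 more
Group by X:
  weight(X=0) = 2/567
  weight(X=1) = 8/567
  weight(X=2) = 2/567
  weight(X=3) = 2/243
Total weight = 2/567 + 8/567 + 2/567 + 2/243 = 50/1701
P(X=0 | obs) = 2/567 / 50/1701 = 3/25
P(X=1 | obs) = 8/567 / 50/1701 = 12/25
P(X=2 | obs) = 2/567 / 50/1701 = 3/25
P(X=3 | obs) = 2/243 / 50/1701 = 7/25

P(X=0) = 3/25, P(X=1) = 12/25, P(X=2) = 3/25, P(X=3) = 7/25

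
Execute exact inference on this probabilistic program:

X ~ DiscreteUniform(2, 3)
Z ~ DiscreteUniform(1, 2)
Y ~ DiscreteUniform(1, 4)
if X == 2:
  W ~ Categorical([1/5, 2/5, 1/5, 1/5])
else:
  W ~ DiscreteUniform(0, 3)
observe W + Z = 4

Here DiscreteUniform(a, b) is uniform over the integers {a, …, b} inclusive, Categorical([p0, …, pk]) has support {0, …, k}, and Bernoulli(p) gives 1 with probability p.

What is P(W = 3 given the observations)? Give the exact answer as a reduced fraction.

Enumerate traces; 16 have nonzero weight after conditioning:
  (X=2, Z=1, Y=1, W=3) weight 1/80
  (X=2, Z=1, Y=2, W=3) weight 1/80
  (X=2, Z=1, Y=3, W=3) weight 1/80
  (X=2, Z=1, Y=4, W=3) weight 1/80
  (X=2, Z=2, Y=1, W=2) weight 1/80
  (X=2, Z=2, Y=2, W=2) weight 1/80
  (X=2, Z=2, Y=3, W=2) weight 1/80
  (X=2, Z=2, Y=4, W=2) weight 1/80
  … 8 more
Group by W:
  weight(W=2) = 9/80
  weight(W=3) = 9/80
Total weight = 9/80 + 9/80 = 9/40
P(W=2 | obs) = 9/80 / 9/40 = 1/2
P(W=3 | obs) = 9/80 / 9/40 = 1/2

P(W = 3 | obs) = 1/2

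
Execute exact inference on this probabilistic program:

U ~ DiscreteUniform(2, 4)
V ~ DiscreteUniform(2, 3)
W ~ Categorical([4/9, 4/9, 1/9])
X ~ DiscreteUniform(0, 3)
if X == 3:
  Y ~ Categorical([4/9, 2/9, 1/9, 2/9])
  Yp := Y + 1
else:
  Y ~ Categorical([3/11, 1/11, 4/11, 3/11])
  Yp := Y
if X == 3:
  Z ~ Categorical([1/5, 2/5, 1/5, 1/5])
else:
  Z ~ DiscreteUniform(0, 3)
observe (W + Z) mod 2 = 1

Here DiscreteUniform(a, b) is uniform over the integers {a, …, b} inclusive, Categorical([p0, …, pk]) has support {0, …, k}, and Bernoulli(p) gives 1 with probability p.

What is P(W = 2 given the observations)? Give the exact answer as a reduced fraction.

Enumerate traces; 576 have nonzero weight after conditioning:
  (U=2, V=2, W=0, X=0, Y=0, Z=1) weight 1/792
  (U=2, V=2, W=0, X=0, Y=0, Z=3) weight 1/792
  (U=2, V=2, W=0, X=0, Y=1, Z=1) weight 1/2376
  (U=2, V=2, W=0, X=0, Y=1, Z=3) weight 1/2376
  (U=2, V=2, W=0, X=0, Y=2, Z=1) weight 1/594
  (U=2, V=2, W=0, X=0, Y=2, Z=3) weight 1/594
  (U=2, V=2, W=0, X=0, Y=3, Z=1) weight 1/792
  (U=2, V=2, W=0, X=0, Y=3, Z=3) weight 1/792
  (U=2, V=2, W=1, X=0, Y=0, Z=0) weight 1/792
  (U=2, V=2, W=2, X=0, Y=0, Z=1) weight 1/3168
  … 566 more
Group by W:
  weight(W=0) = 7/30
  weight(W=1) = 19/90
  weight(W=2) = 7/120
Total weight = 7/30 + 19/90 + 7/120 = 181/360
P(W=0 | obs) = 7/30 / 181/360 = 84/181
P(W=1 | obs) = 19/90 / 181/360 = 76/181
P(W=2 | obs) = 7/120 / 181/360 = 21/181

P(W = 2 | obs) = 21/181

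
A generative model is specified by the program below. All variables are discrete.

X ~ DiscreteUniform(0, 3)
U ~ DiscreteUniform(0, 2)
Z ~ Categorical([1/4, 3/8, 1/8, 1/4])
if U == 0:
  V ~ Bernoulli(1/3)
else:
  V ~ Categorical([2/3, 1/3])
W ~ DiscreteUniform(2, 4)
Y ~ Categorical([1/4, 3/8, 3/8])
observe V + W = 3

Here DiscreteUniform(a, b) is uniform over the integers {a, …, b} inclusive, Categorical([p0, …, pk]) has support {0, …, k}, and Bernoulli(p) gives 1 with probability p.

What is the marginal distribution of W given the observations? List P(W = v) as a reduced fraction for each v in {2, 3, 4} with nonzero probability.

Enumerate traces; 288 have nonzero weight after conditioning:
  (X=0, U=0, Z=0, V=0, W=3, Y=0) weight 1/864
  (X=0, U=0, Z=0, V=0, W=3, Y=1) weight 1/576
  (X=0, U=0, Z=0, V=0, W=3, Y=2) weight 1/576
  (X=0, U=0, Z=0, V=1, W=2, Y=0) weight 1/1728
  (X=0, U=0, Z=0, V=1, W=2, Y=1) weight 1/1152
  (X=0, U=0, Z=0, V=1, W=2, Y=2) weight 1/1152
  (X=0, U=0, Z=1, V=0, W=3, Y=0) weight 1/576
  (X=0, U=0, Z=1, V=0, W=3, Y=1) weight 1/384
  … 280 more
Group by W:
  weight(W=2) = 1/9
  weight(W=3) = 2/9
Total weight = 1/9 + 2/9 = 1/3
P(W=2 | obs) = 1/9 / 1/3 = 1/3
P(W=3 | obs) = 2/9 / 1/3 = 2/3

P(W=2) = 1/3, P(W=3) = 2/3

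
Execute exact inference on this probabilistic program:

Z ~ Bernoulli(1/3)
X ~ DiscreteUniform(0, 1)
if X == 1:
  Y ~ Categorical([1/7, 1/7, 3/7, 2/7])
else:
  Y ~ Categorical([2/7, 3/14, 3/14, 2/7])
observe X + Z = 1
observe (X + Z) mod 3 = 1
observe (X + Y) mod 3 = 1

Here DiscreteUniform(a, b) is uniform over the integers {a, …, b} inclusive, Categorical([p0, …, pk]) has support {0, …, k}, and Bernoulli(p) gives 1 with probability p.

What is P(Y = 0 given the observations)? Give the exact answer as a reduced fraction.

P(Y = 0 | obs) = 4/15

Enumerate traces; 3 have nonzero weight after conditioning:
  (Z=0, X=1, Y=0) weight 1/21
  (Z=0, X=1, Y=3) weight 2/21
  (Z=1, X=0, Y=1) weight 1/28
Group by Y:
  weight(Y=0) = 1/21
  weight(Y=1) = 1/28
  weight(Y=3) = 2/21
Total weight = 1/21 + 1/28 + 2/21 = 5/28
P(Y=0 | obs) = 1/21 / 5/28 = 4/15
P(Y=1 | obs) = 1/28 / 5/28 = 1/5
P(Y=3 | obs) = 2/21 / 5/28 = 8/15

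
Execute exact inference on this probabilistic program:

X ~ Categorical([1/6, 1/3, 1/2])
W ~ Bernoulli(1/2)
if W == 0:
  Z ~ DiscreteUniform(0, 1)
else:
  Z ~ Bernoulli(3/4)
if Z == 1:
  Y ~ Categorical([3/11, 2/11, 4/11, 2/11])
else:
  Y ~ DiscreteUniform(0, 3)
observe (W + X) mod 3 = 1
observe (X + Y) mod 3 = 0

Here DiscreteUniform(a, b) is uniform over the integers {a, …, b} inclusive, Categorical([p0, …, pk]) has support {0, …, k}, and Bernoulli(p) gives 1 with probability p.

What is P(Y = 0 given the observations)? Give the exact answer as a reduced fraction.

P(Y = 0 | obs) = 47/190

Enumerate traces; 6 have nonzero weight after conditioning:
  (X=0, W=1, Z=0, Y=0) weight 1/192
  (X=0, W=1, Z=0, Y=3) weight 1/192
  (X=0, W=1, Z=1, Y=0) weight 3/176
  (X=0, W=1, Z=1, Y=3) weight 1/88
  (X=1, W=0, Z=0, Y=2) weight 1/48
  (X=1, W=0, Z=1, Y=2) weight 1/33
Group by Y:
  weight(Y=0) = 47/2112
  weight(Y=2) = 9/176
  weight(Y=3) = 35/2112
Total weight = 47/2112 + 9/176 + 35/2112 = 95/1056
P(Y=0 | obs) = 47/2112 / 95/1056 = 47/190
P(Y=2 | obs) = 9/176 / 95/1056 = 54/95
P(Y=3 | obs) = 35/2112 / 95/1056 = 7/38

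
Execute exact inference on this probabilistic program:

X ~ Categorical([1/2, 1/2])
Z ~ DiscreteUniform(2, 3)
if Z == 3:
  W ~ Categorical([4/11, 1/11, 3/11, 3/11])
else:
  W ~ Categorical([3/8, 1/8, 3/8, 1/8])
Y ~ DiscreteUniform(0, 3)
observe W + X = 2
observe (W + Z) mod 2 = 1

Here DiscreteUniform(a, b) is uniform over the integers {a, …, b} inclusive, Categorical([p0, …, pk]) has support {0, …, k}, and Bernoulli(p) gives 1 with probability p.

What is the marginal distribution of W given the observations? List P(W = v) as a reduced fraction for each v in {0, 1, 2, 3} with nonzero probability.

P(W=1) = 11/35, P(W=2) = 24/35

Enumerate traces; 8 have nonzero weight after conditioning:
  (X=0, Z=3, W=2, Y=0) weight 3/176
  (X=0, Z=3, W=2, Y=1) weight 3/176
  (X=0, Z=3, W=2, Y=2) weight 3/176
  (X=0, Z=3, W=2, Y=3) weight 3/176
  (X=1, Z=2, W=1, Y=0) weight 1/128
  (X=1, Z=2, W=1, Y=1) weight 1/128
  (X=1, Z=2, W=1, Y=2) weight 1/128
  (X=1, Z=2, W=1, Y=3) weight 1/128
Group by W:
  weight(W=1) = 1/32
  weight(W=2) = 3/44
Total weight = 1/32 + 3/44 = 35/352
P(W=1 | obs) = 1/32 / 35/352 = 11/35
P(W=2 | obs) = 3/44 / 35/352 = 24/35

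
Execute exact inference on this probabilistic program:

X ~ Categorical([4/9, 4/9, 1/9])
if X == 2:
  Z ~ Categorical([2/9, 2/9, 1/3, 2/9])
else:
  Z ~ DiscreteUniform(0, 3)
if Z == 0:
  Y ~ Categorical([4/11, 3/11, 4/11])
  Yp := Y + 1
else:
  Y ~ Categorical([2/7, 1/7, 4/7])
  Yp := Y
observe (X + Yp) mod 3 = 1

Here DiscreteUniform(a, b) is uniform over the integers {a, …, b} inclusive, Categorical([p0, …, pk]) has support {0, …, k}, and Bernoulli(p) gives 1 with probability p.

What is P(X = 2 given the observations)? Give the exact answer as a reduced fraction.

P(X = 2 | obs) = 70/349

Enumerate traces; 12 have nonzero weight after conditioning:
  (X=0, Z=0, Y=0) weight 4/99
  (X=0, Z=1, Y=1) weight 1/63
  (X=0, Z=2, Y=1) weight 1/63
  (X=0, Z=3, Y=1) weight 1/63
  (X=1, Z=0, Y=2) weight 4/99
  (X=1, Z=1, Y=0) weight 2/63
  (X=1, Z=2, Y=0) weight 2/63
  (X=1, Z=3, Y=0) weight 2/63
  (X=2, Z=0, Y=1) weight 2/297
  … 3 more
Group by X:
  weight(X=0) = 61/693
  weight(X=1) = 94/693
  weight(X=2) = 50/891
Total weight = 61/693 + 94/693 + 50/891 = 1745/6237
P(X=0 | obs) = 61/693 / 1745/6237 = 549/1745
P(X=1 | obs) = 94/693 / 1745/6237 = 846/1745
P(X=2 | obs) = 50/891 / 1745/6237 = 70/349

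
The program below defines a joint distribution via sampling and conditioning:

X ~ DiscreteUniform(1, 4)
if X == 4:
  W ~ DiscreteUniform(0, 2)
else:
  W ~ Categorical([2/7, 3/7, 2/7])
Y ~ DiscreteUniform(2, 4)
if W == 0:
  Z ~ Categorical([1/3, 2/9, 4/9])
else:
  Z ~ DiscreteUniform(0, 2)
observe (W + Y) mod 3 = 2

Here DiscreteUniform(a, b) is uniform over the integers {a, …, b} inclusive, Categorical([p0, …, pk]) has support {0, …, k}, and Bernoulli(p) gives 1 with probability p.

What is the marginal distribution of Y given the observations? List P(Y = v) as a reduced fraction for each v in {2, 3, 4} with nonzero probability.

P(Y=2) = 25/84, P(Y=3) = 25/84, P(Y=4) = 17/42

Enumerate traces; 36 have nonzero weight after conditioning:
  (X=1, W=0, Y=2, Z=0) weight 1/126
  (X=1, W=0, Y=2, Z=1) weight 1/189
  (X=1, W=0, Y=2, Z=2) weight 2/189
  (X=1, W=1, Y=4, Z=0) weight 1/84
  (X=1, W=1, Y=4, Z=1) weight 1/84
  (X=1, W=1, Y=4, Z=2) weight 1/84
  (X=1, W=2, Y=3, Z=0) weight 1/126
  (X=1, W=2, Y=3, Z=1) weight 1/126
  … 28 more
Group by Y:
  weight(Y=2) = 25/252
  weight(Y=3) = 25/252
  weight(Y=4) = 17/126
Total weight = 25/252 + 25/252 + 17/126 = 1/3
P(Y=2 | obs) = 25/252 / 1/3 = 25/84
P(Y=3 | obs) = 25/252 / 1/3 = 25/84
P(Y=4 | obs) = 17/126 / 1/3 = 17/42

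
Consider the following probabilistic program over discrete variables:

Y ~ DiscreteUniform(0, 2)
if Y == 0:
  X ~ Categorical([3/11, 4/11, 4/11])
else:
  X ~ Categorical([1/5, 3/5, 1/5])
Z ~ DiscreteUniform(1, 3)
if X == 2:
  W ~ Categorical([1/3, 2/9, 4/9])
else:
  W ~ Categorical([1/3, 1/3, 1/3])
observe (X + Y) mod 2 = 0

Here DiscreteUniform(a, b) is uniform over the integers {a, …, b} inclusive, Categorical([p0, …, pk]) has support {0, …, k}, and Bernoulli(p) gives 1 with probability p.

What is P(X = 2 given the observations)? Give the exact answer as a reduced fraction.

Enumerate traces; 45 have nonzero weight after conditioning:
  (Y=0, X=0, Z=1, W=0) weight 1/99
  (Y=0, X=0, Z=1, W=1) weight 1/99
  (Y=0, X=0, Z=1, W=2) weight 1/99
  (Y=0, X=0, Z=2, W=0) weight 1/99
  (Y=0, X=0, Z=2, W=1) weight 1/99
  (Y=0, X=0, Z=2, W=2) weight 1/99
  (Y=0, X=0, Z=3, W=0) weight 1/99
  (Y=0, X=0, Z=3, W=1) weight 1/99
  (Y=0, X=2, Z=1, W=0) weight 4/297
  (Y=1, X=1, Z=1, W=0) weight 1/45
  … 35 more
Group by X:
  weight(X=0) = 26/165
  weight(X=1) = 1/5
  weight(X=2) = 31/165
Total weight = 26/165 + 1/5 + 31/165 = 6/11
P(X=0 | obs) = 26/165 / 6/11 = 13/45
P(X=1 | obs) = 1/5 / 6/11 = 11/30
P(X=2 | obs) = 31/165 / 6/11 = 31/90

P(X = 2 | obs) = 31/90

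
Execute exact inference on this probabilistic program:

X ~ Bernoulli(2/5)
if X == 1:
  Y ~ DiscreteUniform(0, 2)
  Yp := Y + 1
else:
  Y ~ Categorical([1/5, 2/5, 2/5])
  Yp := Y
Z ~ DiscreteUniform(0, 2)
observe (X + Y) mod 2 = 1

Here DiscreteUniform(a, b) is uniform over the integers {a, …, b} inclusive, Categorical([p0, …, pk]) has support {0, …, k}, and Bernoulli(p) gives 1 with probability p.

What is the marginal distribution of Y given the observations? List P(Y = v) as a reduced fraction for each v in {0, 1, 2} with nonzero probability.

P(Y=0) = 5/19, P(Y=1) = 9/19, P(Y=2) = 5/19

Enumerate traces; 9 have nonzero weight after conditioning:
  (X=0, Y=1, Z=0) weight 2/25
  (X=0, Y=1, Z=1) weight 2/25
  (X=0, Y=1, Z=2) weight 2/25
  (X=1, Y=0, Z=0) weight 2/45
  (X=1, Y=0, Z=1) weight 2/45
  (X=1, Y=0, Z=2) weight 2/45
  (X=1, Y=2, Z=0) weight 2/45
  (X=1, Y=2, Z=1) weight 2/45
  … 1 more
Group by Y:
  weight(Y=0) = 2/15
  weight(Y=1) = 6/25
  weight(Y=2) = 2/15
Total weight = 2/15 + 6/25 + 2/15 = 38/75
P(Y=0 | obs) = 2/15 / 38/75 = 5/19
P(Y=1 | obs) = 6/25 / 38/75 = 9/19
P(Y=2 | obs) = 2/15 / 38/75 = 5/19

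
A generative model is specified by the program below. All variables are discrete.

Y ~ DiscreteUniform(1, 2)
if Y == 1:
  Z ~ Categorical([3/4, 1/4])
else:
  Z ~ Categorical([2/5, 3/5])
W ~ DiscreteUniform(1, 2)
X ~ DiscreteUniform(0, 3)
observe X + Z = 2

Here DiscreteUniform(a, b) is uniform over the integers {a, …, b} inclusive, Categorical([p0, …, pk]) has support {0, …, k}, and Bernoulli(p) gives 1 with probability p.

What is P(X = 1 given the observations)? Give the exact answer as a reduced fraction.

P(X = 1 | obs) = 17/40

Enumerate traces; 8 have nonzero weight after conditioning:
  (Y=1, Z=0, W=1, X=2) weight 3/64
  (Y=1, Z=0, W=2, X=2) weight 3/64
  (Y=1, Z=1, W=1, X=1) weight 1/64
  (Y=1, Z=1, W=2, X=1) weight 1/64
  (Y=2, Z=0, W=1, X=2) weight 1/40
  (Y=2, Z=0, W=2, X=2) weight 1/40
  (Y=2, Z=1, W=1, X=1) weight 3/80
  (Y=2, Z=1, W=2, X=1) weight 3/80
Group by X:
  weight(X=1) = 17/160
  weight(X=2) = 23/160
Total weight = 17/160 + 23/160 = 1/4
P(X=1 | obs) = 17/160 / 1/4 = 17/40
P(X=2 | obs) = 23/160 / 1/4 = 23/40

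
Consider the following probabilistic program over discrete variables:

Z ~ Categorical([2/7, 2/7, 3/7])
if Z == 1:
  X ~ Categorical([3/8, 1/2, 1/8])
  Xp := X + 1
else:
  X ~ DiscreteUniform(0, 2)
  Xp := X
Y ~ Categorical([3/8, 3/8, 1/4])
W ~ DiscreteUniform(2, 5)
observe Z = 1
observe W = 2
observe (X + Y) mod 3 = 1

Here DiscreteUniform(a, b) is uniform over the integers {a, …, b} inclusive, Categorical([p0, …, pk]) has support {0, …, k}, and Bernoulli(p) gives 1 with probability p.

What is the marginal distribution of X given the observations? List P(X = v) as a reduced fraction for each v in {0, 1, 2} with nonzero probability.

P(X=0) = 9/23, P(X=1) = 12/23, P(X=2) = 2/23

Enumerate traces; 3 have nonzero weight after conditioning:
  (Z=1, X=0, Y=1, W=2) weight 9/896
  (Z=1, X=1, Y=0, W=2) weight 3/224
  (Z=1, X=2, Y=2, W=2) weight 1/448
Group by X:
  weight(X=0) = 9/896
  weight(X=1) = 3/224
  weight(X=2) = 1/448
Total weight = 9/896 + 3/224 + 1/448 = 23/896
P(X=0 | obs) = 9/896 / 23/896 = 9/23
P(X=1 | obs) = 3/224 / 23/896 = 12/23
P(X=2 | obs) = 1/448 / 23/896 = 2/23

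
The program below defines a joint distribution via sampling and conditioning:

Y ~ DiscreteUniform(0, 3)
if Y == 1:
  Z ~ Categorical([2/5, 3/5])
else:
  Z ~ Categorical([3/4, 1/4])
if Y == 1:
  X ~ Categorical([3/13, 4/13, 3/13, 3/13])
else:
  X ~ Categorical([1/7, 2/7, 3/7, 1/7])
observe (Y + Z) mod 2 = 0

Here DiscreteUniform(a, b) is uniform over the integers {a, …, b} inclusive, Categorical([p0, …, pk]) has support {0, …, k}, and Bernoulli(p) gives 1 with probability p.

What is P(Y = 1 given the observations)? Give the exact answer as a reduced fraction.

Enumerate traces; 16 have nonzero weight after conditioning:
  (Y=0, Z=0, X=0) weight 3/112
  (Y=0, Z=0, X=1) weight 3/56
  (Y=0, Z=0, X=2) weight 9/112
  (Y=0, Z=0, X=3) weight 3/112
  (Y=1, Z=1, X=0) weight 9/260
  (Y=1, Z=1, X=1) weight 3/65
  (Y=1, Z=1, X=2) weight 9/260
  (Y=1, Z=1, X=3) weight 9/260
  (Y=2, Z=0, X=0) weight 3/112
  (Y=3, Z=1, X=0) weight 1/112
  … 6 more
Group by Y:
  weight(Y=0) = 3/16
  weight(Y=1) = 3/20
  weight(Y=2) = 3/16
  weight(Y=3) = 1/16
Total weight = 3/16 + 3/20 + 3/16 + 1/16 = 47/80
P(Y=0 | obs) = 3/16 / 47/80 = 15/47
P(Y=1 | obs) = 3/20 / 47/80 = 12/47
P(Y=2 | obs) = 3/16 / 47/80 = 15/47
P(Y=3 | obs) = 1/16 / 47/80 = 5/47

P(Y = 1 | obs) = 12/47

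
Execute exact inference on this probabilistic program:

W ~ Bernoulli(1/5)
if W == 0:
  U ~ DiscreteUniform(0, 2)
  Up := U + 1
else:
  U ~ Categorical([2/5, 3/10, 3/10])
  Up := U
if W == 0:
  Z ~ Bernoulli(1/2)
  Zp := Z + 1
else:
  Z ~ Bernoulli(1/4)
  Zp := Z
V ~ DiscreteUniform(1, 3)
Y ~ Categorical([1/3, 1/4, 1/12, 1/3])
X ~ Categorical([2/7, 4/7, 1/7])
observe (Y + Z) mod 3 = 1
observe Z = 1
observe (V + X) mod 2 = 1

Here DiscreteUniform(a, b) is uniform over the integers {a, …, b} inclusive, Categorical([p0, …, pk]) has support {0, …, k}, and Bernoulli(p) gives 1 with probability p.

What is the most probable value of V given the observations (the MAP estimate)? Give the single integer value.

Enumerate traces; 60 have nonzero weight after conditioning:
  (W=0, U=0, Z=1, V=1, Y=0, X=0) weight 4/945
  (W=0, U=0, Z=1, V=1, Y=0, X=2) weight 2/945
  (W=0, U=0, Z=1, V=1, Y=3, X=0) weight 4/945
  (W=0, U=0, Z=1, V=1, Y=3, X=2) weight 2/945
  (W=0, U=0, Z=1, V=2, Y=0, X=1) weight 8/945
  (W=0, U=0, Z=1, V=2, Y=3, X=1) weight 8/945
  (W=0, U=0, Z=1, V=3, Y=0, X=0) weight 4/945
  (W=0, U=0, Z=1, V=3, Y=0, X=2) weight 2/945
  … 52 more
Group by V:
  weight(V=1) = 3/70
  weight(V=2) = 2/35
  weight(V=3) = 3/70
Total weight = 3/70 + 2/35 + 3/70 = 1/7
P(V=1 | obs) = 3/70 / 1/7 = 3/10
P(V=2 | obs) = 2/35 / 1/7 = 2/5
P(V=3 | obs) = 3/70 / 1/7 = 3/10
argmax = 2

argmax_v P(V = v | obs) = 2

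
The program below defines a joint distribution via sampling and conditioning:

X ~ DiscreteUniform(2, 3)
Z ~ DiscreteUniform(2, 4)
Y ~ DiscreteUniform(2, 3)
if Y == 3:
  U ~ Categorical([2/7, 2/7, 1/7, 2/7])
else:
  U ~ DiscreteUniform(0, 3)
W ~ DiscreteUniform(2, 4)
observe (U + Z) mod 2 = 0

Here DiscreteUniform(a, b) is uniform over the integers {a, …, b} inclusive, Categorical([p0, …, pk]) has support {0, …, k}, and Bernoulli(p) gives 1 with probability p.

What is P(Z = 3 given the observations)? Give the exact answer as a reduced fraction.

Enumerate traces; 72 have nonzero weight after conditioning:
  (X=2, Z=2, Y=2, U=0, W=2) weight 1/144
  (X=2, Z=2, Y=2, U=0, W=3) weight 1/144
  (X=2, Z=2, Y=2, U=0, W=4) weight 1/144
  (X=2, Z=2, Y=2, U=2, W=2) weight 1/144
  (X=2, Z=2, Y=2, U=2, W=3) weight 1/144
  (X=2, Z=2, Y=2, U=2, W=4) weight 1/144
  (X=2, Z=2, Y=3, U=0, W=2) weight 1/126
  (X=2, Z=2, Y=3, U=0, W=3) weight 1/126
  (X=2, Z=3, Y=2, U=1, W=2) weight 1/144
  (X=2, Z=4, Y=2, U=0, W=2) weight 1/144
  … 62 more
Group by Z:
  weight(Z=2) = 13/84
  weight(Z=3) = 5/28
  weight(Z=4) = 13/84
Total weight = 13/84 + 5/28 + 13/84 = 41/84
P(Z=2 | obs) = 13/84 / 41/84 = 13/41
P(Z=3 | obs) = 5/28 / 41/84 = 15/41
P(Z=4 | obs) = 13/84 / 41/84 = 13/41

P(Z = 3 | obs) = 15/41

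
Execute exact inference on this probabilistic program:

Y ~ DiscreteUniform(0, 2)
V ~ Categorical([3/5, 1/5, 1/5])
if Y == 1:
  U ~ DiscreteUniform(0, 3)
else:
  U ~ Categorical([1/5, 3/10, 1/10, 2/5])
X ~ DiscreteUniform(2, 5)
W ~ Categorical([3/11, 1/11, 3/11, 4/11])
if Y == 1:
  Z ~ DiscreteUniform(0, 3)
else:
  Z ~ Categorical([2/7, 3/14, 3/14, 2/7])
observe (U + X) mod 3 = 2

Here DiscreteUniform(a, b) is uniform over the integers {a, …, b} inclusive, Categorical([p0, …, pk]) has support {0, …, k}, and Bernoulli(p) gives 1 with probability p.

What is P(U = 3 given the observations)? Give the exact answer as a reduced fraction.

P(U = 3 | obs) = 21/47

Enumerate traces; 864 have nonzero weight after conditioning:
  (Y=0, V=0, U=0, X=2, W=0, Z=0) weight 3/3850
  (Y=0, V=0, U=0, X=2, W=0, Z=1) weight 9/15400
  (Y=0, V=0, U=0, X=2, W=0, Z=2) weight 9/15400
  (Y=0, V=0, U=0, X=2, W=0, Z=3) weight 3/3850
  (Y=0, V=0, U=0, X=2, W=1, Z=0) weight 1/3850
  (Y=0, V=0, U=0, X=2, W=1, Z=1) weight 3/15400
  (Y=0, V=0, U=0, X=2, W=1, Z=2) weight 3/15400
  (Y=0, V=0, U=0, X=2, W=1, Z=3) weight 1/3850
  (Y=0, V=0, U=1, X=4, W=0, Z=0) weight 9/7700
  (Y=0, V=0, U=2, X=3, W=0, Z=0) weight 3/7700
  … 854 more
Group by U:
  weight(U=0) = 13/120
  weight(U=1) = 17/240
  weight(U=2) = 3/80
  weight(U=3) = 7/40
Total weight = 13/120 + 17/240 + 3/80 + 7/40 = 47/120
P(U=0 | obs) = 13/120 / 47/120 = 13/47
P(U=1 | obs) = 17/240 / 47/120 = 17/94
P(U=2 | obs) = 3/80 / 47/120 = 9/94
P(U=3 | obs) = 7/40 / 47/120 = 21/47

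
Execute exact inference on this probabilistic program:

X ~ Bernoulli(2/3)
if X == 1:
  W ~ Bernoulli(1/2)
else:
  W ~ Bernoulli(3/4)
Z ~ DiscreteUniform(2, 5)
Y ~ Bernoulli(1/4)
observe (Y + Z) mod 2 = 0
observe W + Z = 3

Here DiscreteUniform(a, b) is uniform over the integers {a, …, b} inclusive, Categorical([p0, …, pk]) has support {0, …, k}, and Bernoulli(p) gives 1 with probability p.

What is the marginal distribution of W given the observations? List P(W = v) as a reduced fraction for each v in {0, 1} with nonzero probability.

P(W=0) = 5/26, P(W=1) = 21/26

Enumerate traces; 4 have nonzero weight after conditioning:
  (X=0, W=0, Z=3, Y=1) weight 1/192
  (X=0, W=1, Z=2, Y=0) weight 3/64
  (X=1, W=0, Z=3, Y=1) weight 1/48
  (X=1, W=1, Z=2, Y=0) weight 1/16
Group by W:
  weight(W=0) = 5/192
  weight(W=1) = 7/64
Total weight = 5/192 + 7/64 = 13/96
P(W=0 | obs) = 5/192 / 13/96 = 5/26
P(W=1 | obs) = 7/64 / 13/96 = 21/26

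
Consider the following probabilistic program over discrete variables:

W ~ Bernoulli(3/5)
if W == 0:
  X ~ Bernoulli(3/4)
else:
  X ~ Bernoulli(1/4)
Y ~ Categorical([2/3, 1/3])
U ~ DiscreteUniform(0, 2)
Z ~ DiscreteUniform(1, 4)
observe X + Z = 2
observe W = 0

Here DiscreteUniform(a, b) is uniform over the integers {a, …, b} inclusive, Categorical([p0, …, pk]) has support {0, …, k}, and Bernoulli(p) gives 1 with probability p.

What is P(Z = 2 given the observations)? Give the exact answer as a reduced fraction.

Enumerate traces; 12 have nonzero weight after conditioning:
  (W=0, X=0, Y=0, U=0, Z=2) weight 1/180
  (W=0, X=0, Y=0, U=1, Z=2) weight 1/180
  (W=0, X=0, Y=0, U=2, Z=2) weight 1/180
  (W=0, X=0, Y=1, U=0, Z=2) weight 1/360
  (W=0, X=0, Y=1, U=1, Z=2) weight 1/360
  (W=0, X=0, Y=1, U=2, Z=2) weight 1/360
  (W=0, X=1, Y=0, U=0, Z=1) weight 1/60
  (W=0, X=1, Y=0, U=1, Z=1) weight 1/60
  … 4 more
Group by Z:
  weight(Z=1) = 3/40
  weight(Z=2) = 1/40
Total weight = 3/40 + 1/40 = 1/10
P(Z=1 | obs) = 3/40 / 1/10 = 3/4
P(Z=2 | obs) = 1/40 / 1/10 = 1/4

P(Z = 2 | obs) = 1/4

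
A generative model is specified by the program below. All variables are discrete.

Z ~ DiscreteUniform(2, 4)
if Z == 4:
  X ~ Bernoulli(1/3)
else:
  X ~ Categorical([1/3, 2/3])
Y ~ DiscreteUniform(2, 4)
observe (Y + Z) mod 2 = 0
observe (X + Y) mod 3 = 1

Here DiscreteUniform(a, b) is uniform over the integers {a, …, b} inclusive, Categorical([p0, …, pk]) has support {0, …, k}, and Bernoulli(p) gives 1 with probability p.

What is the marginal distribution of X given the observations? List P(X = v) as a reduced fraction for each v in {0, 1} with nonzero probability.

P(X=0) = 3/5, P(X=1) = 2/5

Enumerate traces; 3 have nonzero weight after conditioning:
  (Z=2, X=0, Y=4) weight 1/27
  (Z=3, X=1, Y=3) weight 2/27
  (Z=4, X=0, Y=4) weight 2/27
Group by X:
  weight(X=0) = 1/9
  weight(X=1) = 2/27
Total weight = 1/9 + 2/27 = 5/27
P(X=0 | obs) = 1/9 / 5/27 = 3/5
P(X=1 | obs) = 2/27 / 5/27 = 2/5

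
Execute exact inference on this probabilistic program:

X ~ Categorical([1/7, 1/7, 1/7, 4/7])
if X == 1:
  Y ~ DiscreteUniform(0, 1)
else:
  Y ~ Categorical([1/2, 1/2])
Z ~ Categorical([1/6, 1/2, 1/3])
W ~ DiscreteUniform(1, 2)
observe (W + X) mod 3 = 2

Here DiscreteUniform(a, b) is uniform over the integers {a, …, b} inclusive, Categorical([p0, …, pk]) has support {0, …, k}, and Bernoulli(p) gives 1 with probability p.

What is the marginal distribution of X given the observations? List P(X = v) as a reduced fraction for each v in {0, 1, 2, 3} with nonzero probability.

Enumerate traces; 18 have nonzero weight after conditioning:
  (X=0, Y=0, Z=0, W=2) weight 1/168
  (X=0, Y=0, Z=1, W=2) weight 1/56
  (X=0, Y=0, Z=2, W=2) weight 1/84
  (X=0, Y=1, Z=0, W=2) weight 1/168
  (X=0, Y=1, Z=1, W=2) weight 1/56
  (X=0, Y=1, Z=2, W=2) weight 1/84
  (X=1, Y=0, Z=0, W=1) weight 1/168
  (X=1, Y=0, Z=1, W=1) weight 1/56
  (X=3, Y=0, Z=0, W=2) weight 1/42
  … 9 more
Group by X:
  weight(X=0) = 1/14
  weight(X=1) = 1/14
  weight(X=3) = 2/7
Total weight = 1/14 + 1/14 + 2/7 = 3/7
P(X=0 | obs) = 1/14 / 3/7 = 1/6
P(X=1 | obs) = 1/14 / 3/7 = 1/6
P(X=3 | obs) = 2/7 / 3/7 = 2/3

P(X=0) = 1/6, P(X=1) = 1/6, P(X=3) = 2/3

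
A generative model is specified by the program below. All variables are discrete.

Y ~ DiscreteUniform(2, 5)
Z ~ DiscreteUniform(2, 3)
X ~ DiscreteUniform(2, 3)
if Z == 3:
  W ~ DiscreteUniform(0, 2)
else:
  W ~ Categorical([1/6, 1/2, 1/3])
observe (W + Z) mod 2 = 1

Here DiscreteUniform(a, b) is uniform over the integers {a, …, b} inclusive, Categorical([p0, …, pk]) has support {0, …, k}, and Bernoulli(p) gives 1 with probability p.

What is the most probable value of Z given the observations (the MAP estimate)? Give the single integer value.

argmax_v P(Z = v | obs) = 3

Enumerate traces; 24 have nonzero weight after conditioning:
  (Y=2, Z=2, X=2, W=1) weight 1/32
  (Y=2, Z=2, X=3, W=1) weight 1/32
  (Y=2, Z=3, X=2, W=0) weight 1/48
  (Y=2, Z=3, X=2, W=2) weight 1/48
  (Y=2, Z=3, X=3, W=0) weight 1/48
  (Y=2, Z=3, X=3, W=2) weight 1/48
  (Y=3, Z=2, X=2, W=1) weight 1/32
  (Y=3, Z=2, X=3, W=1) weight 1/32
  … 16 more
Group by Z:
  weight(Z=2) = 1/4
  weight(Z=3) = 1/3
Total weight = 1/4 + 1/3 = 7/12
P(Z=2 | obs) = 1/4 / 7/12 = 3/7
P(Z=3 | obs) = 1/3 / 7/12 = 4/7
argmax = 3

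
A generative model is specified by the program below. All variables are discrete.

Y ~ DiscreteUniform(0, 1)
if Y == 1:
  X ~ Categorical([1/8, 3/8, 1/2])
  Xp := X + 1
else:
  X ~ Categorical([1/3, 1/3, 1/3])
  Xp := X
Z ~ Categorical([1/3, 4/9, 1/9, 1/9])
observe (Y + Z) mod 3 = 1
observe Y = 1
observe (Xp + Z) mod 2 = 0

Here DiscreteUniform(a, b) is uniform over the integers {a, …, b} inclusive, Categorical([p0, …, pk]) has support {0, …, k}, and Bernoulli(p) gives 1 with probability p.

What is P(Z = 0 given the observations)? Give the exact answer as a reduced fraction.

P(Z = 0 | obs) = 9/14

Enumerate traces; 3 have nonzero weight after conditioning:
  (Y=1, X=0, Z=3) weight 1/144
  (Y=1, X=1, Z=0) weight 1/16
  (Y=1, X=2, Z=3) weight 1/36
Group by Z:
  weight(Z=0) = 1/16
  weight(Z=3) = 5/144
Total weight = 1/16 + 5/144 = 7/72
P(Z=0 | obs) = 1/16 / 7/72 = 9/14
P(Z=3 | obs) = 5/144 / 7/72 = 5/14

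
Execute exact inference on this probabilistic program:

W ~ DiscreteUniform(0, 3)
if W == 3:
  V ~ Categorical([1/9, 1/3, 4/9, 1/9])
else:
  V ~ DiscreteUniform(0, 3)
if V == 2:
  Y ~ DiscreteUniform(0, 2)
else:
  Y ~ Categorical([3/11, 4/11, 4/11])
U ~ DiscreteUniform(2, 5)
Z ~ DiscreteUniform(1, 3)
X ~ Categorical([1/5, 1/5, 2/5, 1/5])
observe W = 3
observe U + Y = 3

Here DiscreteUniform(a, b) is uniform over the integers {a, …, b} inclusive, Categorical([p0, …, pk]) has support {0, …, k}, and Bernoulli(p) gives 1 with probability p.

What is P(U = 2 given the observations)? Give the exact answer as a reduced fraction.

Enumerate traces; 96 have nonzero weight after conditioning:
  (W=3, V=0, Y=0, U=3, Z=1, X=0) weight 1/7920
  (W=3, V=0, Y=0, U=3, Z=1, X=1) weight 1/7920
  (W=3, V=0, Y=0, U=3, Z=1, X=2) weight 1/3960
  (W=3, V=0, Y=0, U=3, Z=1, X=3) weight 1/7920
  (W=3, V=0, Y=0, U=3, Z=2, X=0) weight 1/7920
  (W=3, V=0, Y=0, U=3, Z=2, X=1) weight 1/7920
  (W=3, V=0, Y=0, U=3, Z=2, X=2) weight 1/3960
  (W=3, V=0, Y=0, U=3, Z=2, X=3) weight 1/7920
  (W=3, V=0, Y=1, U=2, Z=1, X=0) weight 1/5940
  … 87 more
Group by U:
  weight(U=2) = 13/594
  weight(U=3) = 89/4752
Total weight = 13/594 + 89/4752 = 193/4752
P(U=2 | obs) = 13/594 / 193/4752 = 104/193
P(U=3 | obs) = 89/4752 / 193/4752 = 89/193

P(U = 2 | obs) = 104/193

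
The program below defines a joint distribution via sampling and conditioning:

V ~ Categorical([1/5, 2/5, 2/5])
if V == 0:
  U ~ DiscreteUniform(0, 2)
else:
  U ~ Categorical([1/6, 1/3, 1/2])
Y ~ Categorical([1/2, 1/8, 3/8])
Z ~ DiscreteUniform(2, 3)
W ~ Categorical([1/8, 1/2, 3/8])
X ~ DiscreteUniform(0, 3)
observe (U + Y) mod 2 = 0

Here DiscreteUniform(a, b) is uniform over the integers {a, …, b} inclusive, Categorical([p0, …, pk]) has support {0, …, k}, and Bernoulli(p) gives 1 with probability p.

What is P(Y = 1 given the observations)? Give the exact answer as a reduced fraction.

Enumerate traces; 360 have nonzero weight after conditioning:
  (V=0, U=0, Y=0, Z=2, W=0, X=0) weight 1/1920
  (V=0, U=0, Y=0, Z=2, W=0, X=1) weight 1/1920
  (V=0, U=0, Y=0, Z=2, W=0, X=2) weight 1/1920
  (V=0, U=0, Y=0, Z=2, W=0, X=3) weight 1/1920
  (V=0, U=0, Y=0, Z=2, W=1, X=0) weight 1/480
  (V=0, U=0, Y=0, Z=2, W=1, X=1) weight 1/480
  (V=0, U=0, Y=0, Z=2, W=1, X=2) weight 1/480
  (V=0, U=0, Y=0, Z=2, W=1, X=3) weight 1/480
  (V=0, U=0, Y=2, Z=2, W=0, X=0) weight 1/2560
  (V=0, U=1, Y=1, Z=2, W=0, X=0) weight 1/7680
  … 350 more
Group by Y:
  weight(Y=0) = 1/3
  weight(Y=1) = 1/24
  weight(Y=2) = 1/4
Total weight = 1/3 + 1/24 + 1/4 = 5/8
P(Y=0 | obs) = 1/3 / 5/8 = 8/15
P(Y=1 | obs) = 1/24 / 5/8 = 1/15
P(Y=2 | obs) = 1/4 / 5/8 = 2/5

P(Y = 1 | obs) = 1/15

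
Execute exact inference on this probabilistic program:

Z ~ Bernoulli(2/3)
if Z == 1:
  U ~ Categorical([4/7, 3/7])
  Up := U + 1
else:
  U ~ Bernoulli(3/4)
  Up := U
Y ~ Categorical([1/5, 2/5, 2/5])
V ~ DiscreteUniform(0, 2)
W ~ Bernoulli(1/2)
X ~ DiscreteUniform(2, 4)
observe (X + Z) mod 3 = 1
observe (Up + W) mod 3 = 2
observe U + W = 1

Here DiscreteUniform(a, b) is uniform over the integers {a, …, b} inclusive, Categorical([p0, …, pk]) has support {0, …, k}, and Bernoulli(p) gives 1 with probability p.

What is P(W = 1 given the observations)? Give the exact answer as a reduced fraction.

Enumerate traces; 18 have nonzero weight after conditioning:
  (Z=1, U=0, Y=0, V=0, W=1, X=3) weight 4/945
  (Z=1, U=0, Y=0, V=1, W=1, X=3) weight 4/945
  (Z=1, U=0, Y=0, V=2, W=1, X=3) weight 4/945
  (Z=1, U=0, Y=1, V=0, W=1, X=3) weight 8/945
  (Z=1, U=0, Y=1, V=1, W=1, X=3) weight 8/945
  (Z=1, U=0, Y=1, V=2, W=1, X=3) weight 8/945
  (Z=1, U=0, Y=2, V=0, W=1, X=3) weight 8/945
  (Z=1, U=0, Y=2, V=1, W=1, X=3) weight 8/945
  (Z=1, U=1, Y=0, V=0, W=0, X=3) weight 1/315
  … 9 more
Group by W:
  weight(W=0) = 1/21
  weight(W=1) = 4/63
Total weight = 1/21 + 4/63 = 1/9
P(W=0 | obs) = 1/21 / 1/9 = 3/7
P(W=1 | obs) = 4/63 / 1/9 = 4/7

P(W = 1 | obs) = 4/7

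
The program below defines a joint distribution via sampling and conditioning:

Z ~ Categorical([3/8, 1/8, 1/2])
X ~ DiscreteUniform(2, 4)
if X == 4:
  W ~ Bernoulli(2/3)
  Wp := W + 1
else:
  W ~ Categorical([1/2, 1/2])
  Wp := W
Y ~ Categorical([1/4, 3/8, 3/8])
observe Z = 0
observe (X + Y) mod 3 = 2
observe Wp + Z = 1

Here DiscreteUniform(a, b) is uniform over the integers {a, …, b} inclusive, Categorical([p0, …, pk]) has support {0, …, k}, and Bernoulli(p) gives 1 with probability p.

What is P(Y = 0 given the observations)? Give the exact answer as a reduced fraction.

P(Y = 0 | obs) = 2/7

Enumerate traces; 3 have nonzero weight after conditioning:
  (Z=0, X=2, W=1, Y=0) weight 1/64
  (Z=0, X=3, W=1, Y=2) weight 3/128
  (Z=0, X=4, W=0, Y=1) weight 1/64
Group by Y:
  weight(Y=0) = 1/64
  weight(Y=1) = 1/64
  weight(Y=2) = 3/128
Total weight = 1/64 + 1/64 + 3/128 = 7/128
P(Y=0 | obs) = 1/64 / 7/128 = 2/7
P(Y=1 | obs) = 1/64 / 7/128 = 2/7
P(Y=2 | obs) = 3/128 / 7/128 = 3/7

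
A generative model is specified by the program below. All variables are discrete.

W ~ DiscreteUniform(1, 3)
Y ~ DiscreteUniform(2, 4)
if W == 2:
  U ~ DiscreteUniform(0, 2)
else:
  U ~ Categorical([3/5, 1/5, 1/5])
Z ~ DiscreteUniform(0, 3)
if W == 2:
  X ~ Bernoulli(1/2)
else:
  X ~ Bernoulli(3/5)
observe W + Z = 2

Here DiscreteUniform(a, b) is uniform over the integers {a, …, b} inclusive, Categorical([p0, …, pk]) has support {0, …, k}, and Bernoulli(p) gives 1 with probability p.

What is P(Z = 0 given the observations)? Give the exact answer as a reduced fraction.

Enumerate traces; 36 have nonzero weight after conditioning:
  (W=1, Y=2, U=0, Z=1, X=0) weight 1/150
  (W=1, Y=2, U=0, Z=1, X=1) weight 1/100
  (W=1, Y=2, U=1, Z=1, X=0) weight 1/450
  (W=1, Y=2, U=1, Z=1, X=1) weight 1/300
  (W=1, Y=2, U=2, Z=1, X=0) weight 1/450
  (W=1, Y=2, U=2, Z=1, X=1) weight 1/300
  (W=1, Y=3, U=0, Z=1, X=0) weight 1/150
  (W=1, Y=3, U=0, Z=1, X=1) weight 1/100
  (W=2, Y=2, U=0, Z=0, X=0) weight 1/216
  … 27 more
Group by Z:
  weight(Z=0) = 1/12
  weight(Z=1) = 1/12
Total weight = 1/12 + 1/12 = 1/6
P(Z=0 | obs) = 1/12 / 1/6 = 1/2
P(Z=1 | obs) = 1/12 / 1/6 = 1/2

P(Z = 0 | obs) = 1/2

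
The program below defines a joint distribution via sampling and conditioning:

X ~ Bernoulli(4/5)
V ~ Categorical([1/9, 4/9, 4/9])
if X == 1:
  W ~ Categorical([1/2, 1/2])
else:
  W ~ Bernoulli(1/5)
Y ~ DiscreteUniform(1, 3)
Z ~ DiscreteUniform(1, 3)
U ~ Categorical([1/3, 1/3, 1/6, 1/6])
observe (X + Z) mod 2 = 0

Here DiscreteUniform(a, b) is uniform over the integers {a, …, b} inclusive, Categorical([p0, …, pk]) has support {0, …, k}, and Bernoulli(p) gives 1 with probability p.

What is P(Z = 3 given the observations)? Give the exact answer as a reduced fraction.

P(Z = 3 | obs) = 4/9

Enumerate traces; 216 have nonzero weight after conditioning:
  (X=0, V=0, W=0, Y=1, Z=2, U=0) weight 4/6075
  (X=0, V=0, W=0, Y=1, Z=2, U=1) weight 4/6075
  (X=0, V=0, W=0, Y=1, Z=2, U=2) weight 2/6075
  (X=0, V=0, W=0, Y=1, Z=2, U=3) weight 2/6075
  (X=0, V=0, W=0, Y=2, Z=2, U=0) weight 4/6075
  (X=0, V=0, W=0, Y=2, Z=2, U=1) weight 4/6075
  (X=0, V=0, W=0, Y=2, Z=2, U=2) weight 2/6075
  (X=0, V=0, W=0, Y=2, Z=2, U=3) weight 2/6075
  (X=1, V=0, W=0, Y=1, Z=1, U=0) weight 2/1215
  (X=1, V=0, W=0, Y=1, Z=3, U=0) weight 2/1215
  … 206 more
Group by Z:
  weight(Z=1) = 4/15
  weight(Z=2) = 1/15
  weight(Z=3) = 4/15
Total weight = 4/15 + 1/15 + 4/15 = 3/5
P(Z=1 | obs) = 4/15 / 3/5 = 4/9
P(Z=2 | obs) = 1/15 / 3/5 = 1/9
P(Z=3 | obs) = 4/15 / 3/5 = 4/9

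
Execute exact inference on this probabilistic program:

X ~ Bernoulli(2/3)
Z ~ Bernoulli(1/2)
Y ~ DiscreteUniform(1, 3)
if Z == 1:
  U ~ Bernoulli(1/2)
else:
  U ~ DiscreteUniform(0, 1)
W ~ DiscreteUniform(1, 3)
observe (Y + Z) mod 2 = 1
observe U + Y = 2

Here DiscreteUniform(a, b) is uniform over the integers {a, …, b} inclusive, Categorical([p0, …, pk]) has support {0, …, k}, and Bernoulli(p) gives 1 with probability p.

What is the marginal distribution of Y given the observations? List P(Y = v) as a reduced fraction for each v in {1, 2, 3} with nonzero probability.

P(Y=1) = 1/2, P(Y=2) = 1/2

Enumerate traces; 12 have nonzero weight after conditioning:
  (X=0, Z=0, Y=1, U=1, W=1) weight 1/108
  (X=0, Z=0, Y=1, U=1, W=2) weight 1/108
  (X=0, Z=0, Y=1, U=1, W=3) weight 1/108
  (X=0, Z=1, Y=2, U=0, W=1) weight 1/108
  (X=0, Z=1, Y=2, U=0, W=2) weight 1/108
  (X=0, Z=1, Y=2, U=0, W=3) weight 1/108
  (X=1, Z=0, Y=1, U=1, W=1) weight 1/54
  (X=1, Z=0, Y=1, U=1, W=2) weight 1/54
  … 4 more
Group by Y:
  weight(Y=1) = 1/12
  weight(Y=2) = 1/12
Total weight = 1/12 + 1/12 = 1/6
P(Y=1 | obs) = 1/12 / 1/6 = 1/2
P(Y=2 | obs) = 1/12 / 1/6 = 1/2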